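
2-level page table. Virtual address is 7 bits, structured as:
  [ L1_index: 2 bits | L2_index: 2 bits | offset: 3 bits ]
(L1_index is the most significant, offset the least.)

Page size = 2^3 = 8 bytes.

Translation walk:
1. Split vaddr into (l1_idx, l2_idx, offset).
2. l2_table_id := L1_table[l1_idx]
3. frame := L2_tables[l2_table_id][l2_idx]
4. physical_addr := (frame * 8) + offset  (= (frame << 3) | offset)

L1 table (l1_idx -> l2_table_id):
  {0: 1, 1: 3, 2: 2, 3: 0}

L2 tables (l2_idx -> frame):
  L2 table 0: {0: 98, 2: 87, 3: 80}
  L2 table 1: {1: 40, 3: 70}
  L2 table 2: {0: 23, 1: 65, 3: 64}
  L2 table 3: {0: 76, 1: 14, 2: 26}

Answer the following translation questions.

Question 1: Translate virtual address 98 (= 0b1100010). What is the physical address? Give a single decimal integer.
Answer: 786

Derivation:
vaddr = 98 = 0b1100010
Split: l1_idx=3, l2_idx=0, offset=2
L1[3] = 0
L2[0][0] = 98
paddr = 98 * 8 + 2 = 786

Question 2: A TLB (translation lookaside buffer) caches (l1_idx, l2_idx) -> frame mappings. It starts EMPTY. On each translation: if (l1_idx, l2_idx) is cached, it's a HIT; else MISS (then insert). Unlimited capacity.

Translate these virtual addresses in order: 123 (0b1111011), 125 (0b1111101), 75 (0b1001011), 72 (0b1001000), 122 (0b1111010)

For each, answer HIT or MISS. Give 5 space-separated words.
vaddr=123: (3,3) not in TLB -> MISS, insert
vaddr=125: (3,3) in TLB -> HIT
vaddr=75: (2,1) not in TLB -> MISS, insert
vaddr=72: (2,1) in TLB -> HIT
vaddr=122: (3,3) in TLB -> HIT

Answer: MISS HIT MISS HIT HIT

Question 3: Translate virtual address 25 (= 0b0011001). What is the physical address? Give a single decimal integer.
Answer: 561

Derivation:
vaddr = 25 = 0b0011001
Split: l1_idx=0, l2_idx=3, offset=1
L1[0] = 1
L2[1][3] = 70
paddr = 70 * 8 + 1 = 561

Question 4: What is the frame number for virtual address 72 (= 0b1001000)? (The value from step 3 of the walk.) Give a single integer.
vaddr = 72: l1_idx=2, l2_idx=1
L1[2] = 2; L2[2][1] = 65

Answer: 65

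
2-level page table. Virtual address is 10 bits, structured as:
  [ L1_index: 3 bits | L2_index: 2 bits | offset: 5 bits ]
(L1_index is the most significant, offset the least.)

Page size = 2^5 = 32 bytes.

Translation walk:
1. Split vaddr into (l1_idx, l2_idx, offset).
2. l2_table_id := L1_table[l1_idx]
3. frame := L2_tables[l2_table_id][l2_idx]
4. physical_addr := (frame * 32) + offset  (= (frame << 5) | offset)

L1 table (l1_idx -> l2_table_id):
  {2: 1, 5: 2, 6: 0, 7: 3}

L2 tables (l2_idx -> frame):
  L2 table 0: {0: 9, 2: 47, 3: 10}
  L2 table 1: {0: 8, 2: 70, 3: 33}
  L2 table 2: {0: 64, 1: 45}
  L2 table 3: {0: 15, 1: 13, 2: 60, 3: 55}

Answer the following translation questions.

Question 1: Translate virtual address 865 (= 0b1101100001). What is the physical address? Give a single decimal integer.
vaddr = 865 = 0b1101100001
Split: l1_idx=6, l2_idx=3, offset=1
L1[6] = 0
L2[0][3] = 10
paddr = 10 * 32 + 1 = 321

Answer: 321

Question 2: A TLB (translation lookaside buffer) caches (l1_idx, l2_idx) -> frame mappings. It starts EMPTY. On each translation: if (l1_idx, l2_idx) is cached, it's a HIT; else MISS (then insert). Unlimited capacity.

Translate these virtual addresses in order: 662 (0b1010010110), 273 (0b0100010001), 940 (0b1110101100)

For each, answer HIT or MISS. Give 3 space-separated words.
Answer: MISS MISS MISS

Derivation:
vaddr=662: (5,0) not in TLB -> MISS, insert
vaddr=273: (2,0) not in TLB -> MISS, insert
vaddr=940: (7,1) not in TLB -> MISS, insert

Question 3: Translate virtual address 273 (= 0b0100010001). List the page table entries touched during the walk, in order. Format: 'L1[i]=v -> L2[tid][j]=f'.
vaddr = 273 = 0b0100010001
Split: l1_idx=2, l2_idx=0, offset=17

Answer: L1[2]=1 -> L2[1][0]=8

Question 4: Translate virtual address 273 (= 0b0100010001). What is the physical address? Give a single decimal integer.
vaddr = 273 = 0b0100010001
Split: l1_idx=2, l2_idx=0, offset=17
L1[2] = 1
L2[1][0] = 8
paddr = 8 * 32 + 17 = 273

Answer: 273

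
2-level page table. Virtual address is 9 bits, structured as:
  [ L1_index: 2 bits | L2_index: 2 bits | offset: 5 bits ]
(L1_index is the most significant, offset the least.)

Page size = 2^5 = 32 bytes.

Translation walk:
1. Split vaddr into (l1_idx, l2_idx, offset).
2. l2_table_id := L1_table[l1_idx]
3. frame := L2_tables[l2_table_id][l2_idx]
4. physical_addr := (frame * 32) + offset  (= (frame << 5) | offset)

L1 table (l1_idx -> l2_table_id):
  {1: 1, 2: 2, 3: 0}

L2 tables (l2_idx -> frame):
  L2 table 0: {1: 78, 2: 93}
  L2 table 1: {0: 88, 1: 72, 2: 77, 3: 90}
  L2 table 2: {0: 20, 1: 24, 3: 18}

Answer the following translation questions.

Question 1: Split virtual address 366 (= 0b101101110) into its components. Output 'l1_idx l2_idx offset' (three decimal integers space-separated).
vaddr = 366 = 0b101101110
  top 2 bits -> l1_idx = 2
  next 2 bits -> l2_idx = 3
  bottom 5 bits -> offset = 14

Answer: 2 3 14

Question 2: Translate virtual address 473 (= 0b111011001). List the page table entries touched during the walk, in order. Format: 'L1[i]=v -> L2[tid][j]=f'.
vaddr = 473 = 0b111011001
Split: l1_idx=3, l2_idx=2, offset=25

Answer: L1[3]=0 -> L2[0][2]=93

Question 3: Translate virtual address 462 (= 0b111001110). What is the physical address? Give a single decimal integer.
vaddr = 462 = 0b111001110
Split: l1_idx=3, l2_idx=2, offset=14
L1[3] = 0
L2[0][2] = 93
paddr = 93 * 32 + 14 = 2990

Answer: 2990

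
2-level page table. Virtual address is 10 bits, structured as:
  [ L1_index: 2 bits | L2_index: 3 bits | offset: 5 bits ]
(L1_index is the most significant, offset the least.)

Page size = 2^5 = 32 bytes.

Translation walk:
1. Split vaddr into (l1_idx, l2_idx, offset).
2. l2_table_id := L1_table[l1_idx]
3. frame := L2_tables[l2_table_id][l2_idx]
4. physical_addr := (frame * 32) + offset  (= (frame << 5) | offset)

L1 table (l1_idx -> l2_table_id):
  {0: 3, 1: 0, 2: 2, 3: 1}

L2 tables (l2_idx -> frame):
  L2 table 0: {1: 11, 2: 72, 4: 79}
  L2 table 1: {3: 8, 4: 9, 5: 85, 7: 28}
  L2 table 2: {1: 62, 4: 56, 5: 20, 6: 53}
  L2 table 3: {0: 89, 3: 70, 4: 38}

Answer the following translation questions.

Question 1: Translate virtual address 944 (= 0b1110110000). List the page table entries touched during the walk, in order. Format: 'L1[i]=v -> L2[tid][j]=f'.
vaddr = 944 = 0b1110110000
Split: l1_idx=3, l2_idx=5, offset=16

Answer: L1[3]=1 -> L2[1][5]=85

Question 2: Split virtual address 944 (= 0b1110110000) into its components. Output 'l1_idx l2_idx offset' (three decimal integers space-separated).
Answer: 3 5 16

Derivation:
vaddr = 944 = 0b1110110000
  top 2 bits -> l1_idx = 3
  next 3 bits -> l2_idx = 5
  bottom 5 bits -> offset = 16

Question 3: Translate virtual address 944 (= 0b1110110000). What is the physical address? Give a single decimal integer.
Answer: 2736

Derivation:
vaddr = 944 = 0b1110110000
Split: l1_idx=3, l2_idx=5, offset=16
L1[3] = 1
L2[1][5] = 85
paddr = 85 * 32 + 16 = 2736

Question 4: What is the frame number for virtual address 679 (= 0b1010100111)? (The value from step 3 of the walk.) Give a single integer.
Answer: 20

Derivation:
vaddr = 679: l1_idx=2, l2_idx=5
L1[2] = 2; L2[2][5] = 20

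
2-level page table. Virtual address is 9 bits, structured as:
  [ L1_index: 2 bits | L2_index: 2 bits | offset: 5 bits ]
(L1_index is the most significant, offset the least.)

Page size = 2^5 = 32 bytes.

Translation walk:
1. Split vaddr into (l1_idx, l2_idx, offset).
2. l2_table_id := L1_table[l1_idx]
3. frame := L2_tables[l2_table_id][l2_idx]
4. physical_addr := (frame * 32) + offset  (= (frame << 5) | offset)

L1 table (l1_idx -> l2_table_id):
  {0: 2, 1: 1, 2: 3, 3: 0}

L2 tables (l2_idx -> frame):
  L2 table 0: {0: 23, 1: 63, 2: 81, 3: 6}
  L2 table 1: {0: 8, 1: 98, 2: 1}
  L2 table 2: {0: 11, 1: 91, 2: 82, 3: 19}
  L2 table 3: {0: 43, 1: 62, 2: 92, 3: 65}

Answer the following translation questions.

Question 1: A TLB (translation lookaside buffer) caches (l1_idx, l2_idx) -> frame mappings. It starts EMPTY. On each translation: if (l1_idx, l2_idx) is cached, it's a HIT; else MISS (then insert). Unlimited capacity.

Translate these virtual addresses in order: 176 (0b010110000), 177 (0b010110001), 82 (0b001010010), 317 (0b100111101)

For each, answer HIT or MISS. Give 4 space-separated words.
Answer: MISS HIT MISS MISS

Derivation:
vaddr=176: (1,1) not in TLB -> MISS, insert
vaddr=177: (1,1) in TLB -> HIT
vaddr=82: (0,2) not in TLB -> MISS, insert
vaddr=317: (2,1) not in TLB -> MISS, insert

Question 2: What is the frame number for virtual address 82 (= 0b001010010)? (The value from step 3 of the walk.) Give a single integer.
Answer: 82

Derivation:
vaddr = 82: l1_idx=0, l2_idx=2
L1[0] = 2; L2[2][2] = 82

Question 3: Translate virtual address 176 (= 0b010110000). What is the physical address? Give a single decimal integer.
Answer: 3152

Derivation:
vaddr = 176 = 0b010110000
Split: l1_idx=1, l2_idx=1, offset=16
L1[1] = 1
L2[1][1] = 98
paddr = 98 * 32 + 16 = 3152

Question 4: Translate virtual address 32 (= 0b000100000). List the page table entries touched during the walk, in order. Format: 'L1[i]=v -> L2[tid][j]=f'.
Answer: L1[0]=2 -> L2[2][1]=91

Derivation:
vaddr = 32 = 0b000100000
Split: l1_idx=0, l2_idx=1, offset=0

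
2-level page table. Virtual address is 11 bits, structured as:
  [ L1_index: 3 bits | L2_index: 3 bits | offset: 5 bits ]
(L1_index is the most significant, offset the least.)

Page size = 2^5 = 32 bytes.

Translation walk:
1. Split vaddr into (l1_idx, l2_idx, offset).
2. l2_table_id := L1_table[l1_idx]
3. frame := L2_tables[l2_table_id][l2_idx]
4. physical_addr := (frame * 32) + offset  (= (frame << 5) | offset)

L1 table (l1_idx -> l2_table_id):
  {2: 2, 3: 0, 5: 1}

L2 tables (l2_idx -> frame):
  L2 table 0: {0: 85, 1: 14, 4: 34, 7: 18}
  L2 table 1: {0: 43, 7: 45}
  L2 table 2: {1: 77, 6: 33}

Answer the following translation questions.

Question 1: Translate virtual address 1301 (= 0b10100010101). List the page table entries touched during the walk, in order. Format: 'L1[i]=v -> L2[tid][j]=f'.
Answer: L1[5]=1 -> L2[1][0]=43

Derivation:
vaddr = 1301 = 0b10100010101
Split: l1_idx=5, l2_idx=0, offset=21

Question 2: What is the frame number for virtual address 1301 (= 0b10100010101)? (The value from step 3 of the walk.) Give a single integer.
vaddr = 1301: l1_idx=5, l2_idx=0
L1[5] = 1; L2[1][0] = 43

Answer: 43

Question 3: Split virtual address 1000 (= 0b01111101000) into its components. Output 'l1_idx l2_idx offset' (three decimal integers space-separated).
vaddr = 1000 = 0b01111101000
  top 3 bits -> l1_idx = 3
  next 3 bits -> l2_idx = 7
  bottom 5 bits -> offset = 8

Answer: 3 7 8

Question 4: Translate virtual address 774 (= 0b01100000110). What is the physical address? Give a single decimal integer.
Answer: 2726

Derivation:
vaddr = 774 = 0b01100000110
Split: l1_idx=3, l2_idx=0, offset=6
L1[3] = 0
L2[0][0] = 85
paddr = 85 * 32 + 6 = 2726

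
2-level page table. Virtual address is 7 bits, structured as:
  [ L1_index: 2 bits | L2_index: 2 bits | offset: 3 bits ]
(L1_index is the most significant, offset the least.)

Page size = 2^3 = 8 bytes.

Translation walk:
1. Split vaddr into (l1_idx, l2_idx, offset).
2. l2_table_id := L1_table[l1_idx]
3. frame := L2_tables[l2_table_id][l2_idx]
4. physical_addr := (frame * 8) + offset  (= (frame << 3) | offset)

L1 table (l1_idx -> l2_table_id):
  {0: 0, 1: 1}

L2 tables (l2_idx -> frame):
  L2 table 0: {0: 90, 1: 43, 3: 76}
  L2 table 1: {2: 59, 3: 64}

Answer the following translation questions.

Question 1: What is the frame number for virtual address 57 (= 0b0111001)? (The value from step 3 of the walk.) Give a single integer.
Answer: 64

Derivation:
vaddr = 57: l1_idx=1, l2_idx=3
L1[1] = 1; L2[1][3] = 64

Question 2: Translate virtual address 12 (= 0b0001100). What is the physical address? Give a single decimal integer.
vaddr = 12 = 0b0001100
Split: l1_idx=0, l2_idx=1, offset=4
L1[0] = 0
L2[0][1] = 43
paddr = 43 * 8 + 4 = 348

Answer: 348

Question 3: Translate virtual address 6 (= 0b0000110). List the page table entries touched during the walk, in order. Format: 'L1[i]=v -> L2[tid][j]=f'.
vaddr = 6 = 0b0000110
Split: l1_idx=0, l2_idx=0, offset=6

Answer: L1[0]=0 -> L2[0][0]=90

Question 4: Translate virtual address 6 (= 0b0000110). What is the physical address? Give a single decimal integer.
vaddr = 6 = 0b0000110
Split: l1_idx=0, l2_idx=0, offset=6
L1[0] = 0
L2[0][0] = 90
paddr = 90 * 8 + 6 = 726

Answer: 726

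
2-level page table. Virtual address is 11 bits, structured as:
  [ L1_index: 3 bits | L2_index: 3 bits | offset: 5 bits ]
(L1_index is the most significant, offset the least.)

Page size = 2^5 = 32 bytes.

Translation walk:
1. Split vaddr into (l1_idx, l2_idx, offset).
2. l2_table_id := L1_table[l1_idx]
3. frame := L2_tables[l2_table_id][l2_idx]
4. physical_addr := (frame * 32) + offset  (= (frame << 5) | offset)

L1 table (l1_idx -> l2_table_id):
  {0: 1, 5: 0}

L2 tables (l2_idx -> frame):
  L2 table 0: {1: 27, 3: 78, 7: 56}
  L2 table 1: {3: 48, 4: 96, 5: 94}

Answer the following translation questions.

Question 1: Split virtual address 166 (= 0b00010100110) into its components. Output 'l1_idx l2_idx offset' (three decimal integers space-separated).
Answer: 0 5 6

Derivation:
vaddr = 166 = 0b00010100110
  top 3 bits -> l1_idx = 0
  next 3 bits -> l2_idx = 5
  bottom 5 bits -> offset = 6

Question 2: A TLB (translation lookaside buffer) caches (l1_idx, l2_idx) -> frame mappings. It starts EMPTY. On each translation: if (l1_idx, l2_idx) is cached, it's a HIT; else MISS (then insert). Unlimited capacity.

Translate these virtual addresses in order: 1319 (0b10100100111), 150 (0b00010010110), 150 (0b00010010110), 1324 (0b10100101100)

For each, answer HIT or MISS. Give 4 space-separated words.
Answer: MISS MISS HIT HIT

Derivation:
vaddr=1319: (5,1) not in TLB -> MISS, insert
vaddr=150: (0,4) not in TLB -> MISS, insert
vaddr=150: (0,4) in TLB -> HIT
vaddr=1324: (5,1) in TLB -> HIT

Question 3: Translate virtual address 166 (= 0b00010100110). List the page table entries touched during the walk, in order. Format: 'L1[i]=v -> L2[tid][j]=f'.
vaddr = 166 = 0b00010100110
Split: l1_idx=0, l2_idx=5, offset=6

Answer: L1[0]=1 -> L2[1][5]=94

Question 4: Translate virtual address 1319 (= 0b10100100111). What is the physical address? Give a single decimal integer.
vaddr = 1319 = 0b10100100111
Split: l1_idx=5, l2_idx=1, offset=7
L1[5] = 0
L2[0][1] = 27
paddr = 27 * 32 + 7 = 871

Answer: 871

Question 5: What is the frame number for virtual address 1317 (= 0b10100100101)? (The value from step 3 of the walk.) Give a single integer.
Answer: 27

Derivation:
vaddr = 1317: l1_idx=5, l2_idx=1
L1[5] = 0; L2[0][1] = 27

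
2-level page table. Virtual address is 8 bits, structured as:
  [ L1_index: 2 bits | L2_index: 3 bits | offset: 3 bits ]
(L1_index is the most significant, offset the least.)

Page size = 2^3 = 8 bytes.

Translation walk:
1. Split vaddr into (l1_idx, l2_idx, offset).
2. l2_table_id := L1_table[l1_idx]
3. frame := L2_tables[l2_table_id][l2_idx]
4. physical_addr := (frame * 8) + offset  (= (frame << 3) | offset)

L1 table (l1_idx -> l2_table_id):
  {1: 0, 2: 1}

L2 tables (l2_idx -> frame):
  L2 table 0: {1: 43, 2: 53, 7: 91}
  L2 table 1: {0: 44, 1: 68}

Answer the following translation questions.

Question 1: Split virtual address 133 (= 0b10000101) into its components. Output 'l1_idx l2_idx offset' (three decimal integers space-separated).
vaddr = 133 = 0b10000101
  top 2 bits -> l1_idx = 2
  next 3 bits -> l2_idx = 0
  bottom 3 bits -> offset = 5

Answer: 2 0 5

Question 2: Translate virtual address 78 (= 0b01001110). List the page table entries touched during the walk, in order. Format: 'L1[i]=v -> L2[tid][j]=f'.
Answer: L1[1]=0 -> L2[0][1]=43

Derivation:
vaddr = 78 = 0b01001110
Split: l1_idx=1, l2_idx=1, offset=6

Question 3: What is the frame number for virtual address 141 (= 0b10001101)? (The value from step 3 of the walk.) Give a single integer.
vaddr = 141: l1_idx=2, l2_idx=1
L1[2] = 1; L2[1][1] = 68

Answer: 68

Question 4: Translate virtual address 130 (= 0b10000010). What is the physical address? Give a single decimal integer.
Answer: 354

Derivation:
vaddr = 130 = 0b10000010
Split: l1_idx=2, l2_idx=0, offset=2
L1[2] = 1
L2[1][0] = 44
paddr = 44 * 8 + 2 = 354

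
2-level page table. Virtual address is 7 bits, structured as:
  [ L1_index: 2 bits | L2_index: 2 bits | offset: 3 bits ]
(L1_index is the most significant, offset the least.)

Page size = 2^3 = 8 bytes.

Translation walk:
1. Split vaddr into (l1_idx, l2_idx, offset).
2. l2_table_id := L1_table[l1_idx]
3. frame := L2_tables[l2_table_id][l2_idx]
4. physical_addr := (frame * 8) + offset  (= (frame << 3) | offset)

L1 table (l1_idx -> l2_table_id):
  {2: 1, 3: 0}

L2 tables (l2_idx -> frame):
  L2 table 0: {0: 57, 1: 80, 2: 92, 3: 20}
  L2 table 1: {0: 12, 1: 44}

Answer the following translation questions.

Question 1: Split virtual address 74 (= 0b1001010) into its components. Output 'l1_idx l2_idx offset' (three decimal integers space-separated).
Answer: 2 1 2

Derivation:
vaddr = 74 = 0b1001010
  top 2 bits -> l1_idx = 2
  next 2 bits -> l2_idx = 1
  bottom 3 bits -> offset = 2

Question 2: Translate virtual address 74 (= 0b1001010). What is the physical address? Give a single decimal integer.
vaddr = 74 = 0b1001010
Split: l1_idx=2, l2_idx=1, offset=2
L1[2] = 1
L2[1][1] = 44
paddr = 44 * 8 + 2 = 354

Answer: 354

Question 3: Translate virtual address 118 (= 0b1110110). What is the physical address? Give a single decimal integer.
vaddr = 118 = 0b1110110
Split: l1_idx=3, l2_idx=2, offset=6
L1[3] = 0
L2[0][2] = 92
paddr = 92 * 8 + 6 = 742

Answer: 742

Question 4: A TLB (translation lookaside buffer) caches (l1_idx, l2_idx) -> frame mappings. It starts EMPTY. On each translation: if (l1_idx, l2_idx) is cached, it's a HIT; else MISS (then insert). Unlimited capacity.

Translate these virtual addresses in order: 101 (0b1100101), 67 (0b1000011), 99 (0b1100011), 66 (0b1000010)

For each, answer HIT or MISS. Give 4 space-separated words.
vaddr=101: (3,0) not in TLB -> MISS, insert
vaddr=67: (2,0) not in TLB -> MISS, insert
vaddr=99: (3,0) in TLB -> HIT
vaddr=66: (2,0) in TLB -> HIT

Answer: MISS MISS HIT HIT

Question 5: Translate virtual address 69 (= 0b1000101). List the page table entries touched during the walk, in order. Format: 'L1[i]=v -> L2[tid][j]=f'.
vaddr = 69 = 0b1000101
Split: l1_idx=2, l2_idx=0, offset=5

Answer: L1[2]=1 -> L2[1][0]=12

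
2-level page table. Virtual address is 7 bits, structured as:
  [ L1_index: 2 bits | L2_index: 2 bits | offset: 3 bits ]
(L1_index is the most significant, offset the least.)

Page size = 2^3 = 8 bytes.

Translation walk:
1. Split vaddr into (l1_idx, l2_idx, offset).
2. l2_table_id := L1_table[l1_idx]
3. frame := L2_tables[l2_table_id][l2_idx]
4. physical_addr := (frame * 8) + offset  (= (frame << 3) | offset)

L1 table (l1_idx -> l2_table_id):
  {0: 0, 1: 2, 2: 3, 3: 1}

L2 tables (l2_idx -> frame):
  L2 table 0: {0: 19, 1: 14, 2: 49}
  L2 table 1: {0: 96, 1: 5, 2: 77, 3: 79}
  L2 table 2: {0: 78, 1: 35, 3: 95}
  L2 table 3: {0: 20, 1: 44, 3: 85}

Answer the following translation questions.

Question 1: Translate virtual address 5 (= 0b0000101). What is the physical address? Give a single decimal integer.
Answer: 157

Derivation:
vaddr = 5 = 0b0000101
Split: l1_idx=0, l2_idx=0, offset=5
L1[0] = 0
L2[0][0] = 19
paddr = 19 * 8 + 5 = 157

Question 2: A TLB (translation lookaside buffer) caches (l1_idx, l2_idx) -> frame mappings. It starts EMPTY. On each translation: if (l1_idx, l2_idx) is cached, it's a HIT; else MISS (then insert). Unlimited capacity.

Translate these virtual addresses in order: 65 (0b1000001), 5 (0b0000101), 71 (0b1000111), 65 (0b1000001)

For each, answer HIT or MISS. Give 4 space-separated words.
vaddr=65: (2,0) not in TLB -> MISS, insert
vaddr=5: (0,0) not in TLB -> MISS, insert
vaddr=71: (2,0) in TLB -> HIT
vaddr=65: (2,0) in TLB -> HIT

Answer: MISS MISS HIT HIT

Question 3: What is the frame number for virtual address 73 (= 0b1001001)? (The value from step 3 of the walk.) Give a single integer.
Answer: 44

Derivation:
vaddr = 73: l1_idx=2, l2_idx=1
L1[2] = 3; L2[3][1] = 44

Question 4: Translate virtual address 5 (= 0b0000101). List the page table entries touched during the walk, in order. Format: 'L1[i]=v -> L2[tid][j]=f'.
vaddr = 5 = 0b0000101
Split: l1_idx=0, l2_idx=0, offset=5

Answer: L1[0]=0 -> L2[0][0]=19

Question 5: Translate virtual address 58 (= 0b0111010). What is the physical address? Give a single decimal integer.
vaddr = 58 = 0b0111010
Split: l1_idx=1, l2_idx=3, offset=2
L1[1] = 2
L2[2][3] = 95
paddr = 95 * 8 + 2 = 762

Answer: 762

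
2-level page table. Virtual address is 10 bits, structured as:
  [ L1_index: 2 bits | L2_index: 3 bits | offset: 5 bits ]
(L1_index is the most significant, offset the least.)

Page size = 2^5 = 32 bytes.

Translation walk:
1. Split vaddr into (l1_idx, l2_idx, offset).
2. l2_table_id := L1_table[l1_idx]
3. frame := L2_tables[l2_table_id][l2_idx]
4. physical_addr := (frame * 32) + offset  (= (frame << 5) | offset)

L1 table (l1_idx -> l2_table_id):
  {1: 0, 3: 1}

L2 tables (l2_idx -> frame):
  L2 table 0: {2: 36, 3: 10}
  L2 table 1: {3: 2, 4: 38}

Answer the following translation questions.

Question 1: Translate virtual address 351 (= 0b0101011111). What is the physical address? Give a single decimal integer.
Answer: 1183

Derivation:
vaddr = 351 = 0b0101011111
Split: l1_idx=1, l2_idx=2, offset=31
L1[1] = 0
L2[0][2] = 36
paddr = 36 * 32 + 31 = 1183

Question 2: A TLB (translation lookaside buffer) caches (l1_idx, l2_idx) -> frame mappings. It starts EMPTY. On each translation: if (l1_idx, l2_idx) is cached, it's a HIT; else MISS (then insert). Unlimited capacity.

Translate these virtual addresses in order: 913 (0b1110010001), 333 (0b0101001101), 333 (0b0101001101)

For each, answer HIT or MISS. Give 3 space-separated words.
Answer: MISS MISS HIT

Derivation:
vaddr=913: (3,4) not in TLB -> MISS, insert
vaddr=333: (1,2) not in TLB -> MISS, insert
vaddr=333: (1,2) in TLB -> HIT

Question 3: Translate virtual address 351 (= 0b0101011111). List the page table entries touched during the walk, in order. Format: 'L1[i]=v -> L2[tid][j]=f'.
vaddr = 351 = 0b0101011111
Split: l1_idx=1, l2_idx=2, offset=31

Answer: L1[1]=0 -> L2[0][2]=36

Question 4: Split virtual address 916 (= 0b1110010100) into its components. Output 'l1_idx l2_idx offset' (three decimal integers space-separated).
Answer: 3 4 20

Derivation:
vaddr = 916 = 0b1110010100
  top 2 bits -> l1_idx = 3
  next 3 bits -> l2_idx = 4
  bottom 5 bits -> offset = 20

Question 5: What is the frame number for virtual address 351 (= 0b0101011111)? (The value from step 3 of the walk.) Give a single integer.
vaddr = 351: l1_idx=1, l2_idx=2
L1[1] = 0; L2[0][2] = 36

Answer: 36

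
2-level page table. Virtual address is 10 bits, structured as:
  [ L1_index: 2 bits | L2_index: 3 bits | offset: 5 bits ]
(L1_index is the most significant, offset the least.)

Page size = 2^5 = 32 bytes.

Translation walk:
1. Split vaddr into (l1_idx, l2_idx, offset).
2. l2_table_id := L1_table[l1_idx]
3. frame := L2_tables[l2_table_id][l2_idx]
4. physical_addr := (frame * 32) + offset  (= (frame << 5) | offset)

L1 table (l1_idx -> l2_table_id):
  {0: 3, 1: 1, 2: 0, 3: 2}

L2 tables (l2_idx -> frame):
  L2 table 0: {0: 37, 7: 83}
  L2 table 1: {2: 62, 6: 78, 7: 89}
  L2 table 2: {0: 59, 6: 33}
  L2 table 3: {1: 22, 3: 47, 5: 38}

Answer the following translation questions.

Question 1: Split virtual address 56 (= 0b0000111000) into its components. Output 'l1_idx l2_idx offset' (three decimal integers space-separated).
Answer: 0 1 24

Derivation:
vaddr = 56 = 0b0000111000
  top 2 bits -> l1_idx = 0
  next 3 bits -> l2_idx = 1
  bottom 5 bits -> offset = 24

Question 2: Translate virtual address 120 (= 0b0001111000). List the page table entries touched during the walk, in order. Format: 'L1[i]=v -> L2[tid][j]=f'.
Answer: L1[0]=3 -> L2[3][3]=47

Derivation:
vaddr = 120 = 0b0001111000
Split: l1_idx=0, l2_idx=3, offset=24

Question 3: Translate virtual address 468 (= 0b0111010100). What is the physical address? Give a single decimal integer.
Answer: 2516

Derivation:
vaddr = 468 = 0b0111010100
Split: l1_idx=1, l2_idx=6, offset=20
L1[1] = 1
L2[1][6] = 78
paddr = 78 * 32 + 20 = 2516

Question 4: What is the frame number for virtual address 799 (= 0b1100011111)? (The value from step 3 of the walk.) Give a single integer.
vaddr = 799: l1_idx=3, l2_idx=0
L1[3] = 2; L2[2][0] = 59

Answer: 59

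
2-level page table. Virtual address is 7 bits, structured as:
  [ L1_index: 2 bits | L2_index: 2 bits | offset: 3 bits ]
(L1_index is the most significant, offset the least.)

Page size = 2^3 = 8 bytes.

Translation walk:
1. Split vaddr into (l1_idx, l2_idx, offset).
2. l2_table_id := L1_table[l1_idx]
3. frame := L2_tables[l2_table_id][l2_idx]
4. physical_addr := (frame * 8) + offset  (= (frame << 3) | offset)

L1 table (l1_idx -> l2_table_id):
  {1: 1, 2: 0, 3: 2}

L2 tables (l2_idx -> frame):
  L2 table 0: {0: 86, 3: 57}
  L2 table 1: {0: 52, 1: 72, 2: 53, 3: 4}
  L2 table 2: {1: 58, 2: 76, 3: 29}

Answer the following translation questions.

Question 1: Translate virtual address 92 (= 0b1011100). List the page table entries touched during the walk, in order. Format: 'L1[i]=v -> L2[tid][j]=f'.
vaddr = 92 = 0b1011100
Split: l1_idx=2, l2_idx=3, offset=4

Answer: L1[2]=0 -> L2[0][3]=57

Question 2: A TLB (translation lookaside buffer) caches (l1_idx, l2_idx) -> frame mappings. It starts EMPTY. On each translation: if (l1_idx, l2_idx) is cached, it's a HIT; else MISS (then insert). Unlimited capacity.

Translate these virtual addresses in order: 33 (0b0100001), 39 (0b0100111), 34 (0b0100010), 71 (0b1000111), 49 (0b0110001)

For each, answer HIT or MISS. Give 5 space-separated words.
Answer: MISS HIT HIT MISS MISS

Derivation:
vaddr=33: (1,0) not in TLB -> MISS, insert
vaddr=39: (1,0) in TLB -> HIT
vaddr=34: (1,0) in TLB -> HIT
vaddr=71: (2,0) not in TLB -> MISS, insert
vaddr=49: (1,2) not in TLB -> MISS, insert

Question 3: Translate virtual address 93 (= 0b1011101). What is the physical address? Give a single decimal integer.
Answer: 461

Derivation:
vaddr = 93 = 0b1011101
Split: l1_idx=2, l2_idx=3, offset=5
L1[2] = 0
L2[0][3] = 57
paddr = 57 * 8 + 5 = 461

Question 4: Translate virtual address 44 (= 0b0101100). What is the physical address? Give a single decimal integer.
vaddr = 44 = 0b0101100
Split: l1_idx=1, l2_idx=1, offset=4
L1[1] = 1
L2[1][1] = 72
paddr = 72 * 8 + 4 = 580

Answer: 580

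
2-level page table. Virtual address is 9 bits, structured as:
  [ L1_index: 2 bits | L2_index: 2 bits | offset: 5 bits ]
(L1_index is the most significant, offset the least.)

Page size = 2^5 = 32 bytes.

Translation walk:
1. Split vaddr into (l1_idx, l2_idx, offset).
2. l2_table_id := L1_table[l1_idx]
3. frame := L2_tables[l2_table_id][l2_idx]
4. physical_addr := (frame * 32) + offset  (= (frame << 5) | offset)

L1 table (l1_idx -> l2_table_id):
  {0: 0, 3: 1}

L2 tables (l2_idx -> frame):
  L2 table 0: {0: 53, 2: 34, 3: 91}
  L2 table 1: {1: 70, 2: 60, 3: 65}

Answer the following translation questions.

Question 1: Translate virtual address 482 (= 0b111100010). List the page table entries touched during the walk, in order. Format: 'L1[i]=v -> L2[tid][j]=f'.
Answer: L1[3]=1 -> L2[1][3]=65

Derivation:
vaddr = 482 = 0b111100010
Split: l1_idx=3, l2_idx=3, offset=2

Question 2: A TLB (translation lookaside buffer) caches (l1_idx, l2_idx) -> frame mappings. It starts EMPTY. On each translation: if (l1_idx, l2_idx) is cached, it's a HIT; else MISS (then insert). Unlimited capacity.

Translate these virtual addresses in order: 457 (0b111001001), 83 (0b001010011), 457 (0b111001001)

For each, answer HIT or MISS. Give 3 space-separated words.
Answer: MISS MISS HIT

Derivation:
vaddr=457: (3,2) not in TLB -> MISS, insert
vaddr=83: (0,2) not in TLB -> MISS, insert
vaddr=457: (3,2) in TLB -> HIT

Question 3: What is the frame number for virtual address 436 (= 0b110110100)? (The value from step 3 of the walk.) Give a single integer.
Answer: 70

Derivation:
vaddr = 436: l1_idx=3, l2_idx=1
L1[3] = 1; L2[1][1] = 70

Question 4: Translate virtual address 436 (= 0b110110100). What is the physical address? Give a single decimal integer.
vaddr = 436 = 0b110110100
Split: l1_idx=3, l2_idx=1, offset=20
L1[3] = 1
L2[1][1] = 70
paddr = 70 * 32 + 20 = 2260

Answer: 2260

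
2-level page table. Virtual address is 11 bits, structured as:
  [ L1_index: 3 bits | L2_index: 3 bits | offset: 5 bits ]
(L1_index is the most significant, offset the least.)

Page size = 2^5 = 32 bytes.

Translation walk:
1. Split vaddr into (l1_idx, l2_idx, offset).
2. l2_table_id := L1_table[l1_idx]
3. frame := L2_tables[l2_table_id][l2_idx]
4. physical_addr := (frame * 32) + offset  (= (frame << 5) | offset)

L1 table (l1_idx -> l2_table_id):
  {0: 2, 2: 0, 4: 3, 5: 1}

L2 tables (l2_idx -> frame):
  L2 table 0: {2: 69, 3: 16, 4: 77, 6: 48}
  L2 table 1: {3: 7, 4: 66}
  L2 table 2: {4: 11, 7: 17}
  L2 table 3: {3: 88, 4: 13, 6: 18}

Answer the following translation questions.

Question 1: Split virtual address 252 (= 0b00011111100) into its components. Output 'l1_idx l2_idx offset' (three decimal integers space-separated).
Answer: 0 7 28

Derivation:
vaddr = 252 = 0b00011111100
  top 3 bits -> l1_idx = 0
  next 3 bits -> l2_idx = 7
  bottom 5 bits -> offset = 28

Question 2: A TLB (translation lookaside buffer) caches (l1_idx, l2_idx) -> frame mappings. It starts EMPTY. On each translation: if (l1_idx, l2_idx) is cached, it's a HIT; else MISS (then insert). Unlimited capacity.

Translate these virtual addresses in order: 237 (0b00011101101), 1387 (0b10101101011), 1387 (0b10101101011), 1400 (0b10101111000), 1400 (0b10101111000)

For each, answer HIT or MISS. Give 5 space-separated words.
Answer: MISS MISS HIT HIT HIT

Derivation:
vaddr=237: (0,7) not in TLB -> MISS, insert
vaddr=1387: (5,3) not in TLB -> MISS, insert
vaddr=1387: (5,3) in TLB -> HIT
vaddr=1400: (5,3) in TLB -> HIT
vaddr=1400: (5,3) in TLB -> HIT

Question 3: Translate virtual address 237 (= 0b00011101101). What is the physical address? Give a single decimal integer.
vaddr = 237 = 0b00011101101
Split: l1_idx=0, l2_idx=7, offset=13
L1[0] = 2
L2[2][7] = 17
paddr = 17 * 32 + 13 = 557

Answer: 557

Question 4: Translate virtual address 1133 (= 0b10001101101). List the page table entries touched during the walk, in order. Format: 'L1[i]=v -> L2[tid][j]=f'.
Answer: L1[4]=3 -> L2[3][3]=88

Derivation:
vaddr = 1133 = 0b10001101101
Split: l1_idx=4, l2_idx=3, offset=13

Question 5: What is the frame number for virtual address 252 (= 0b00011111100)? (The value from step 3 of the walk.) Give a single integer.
vaddr = 252: l1_idx=0, l2_idx=7
L1[0] = 2; L2[2][7] = 17

Answer: 17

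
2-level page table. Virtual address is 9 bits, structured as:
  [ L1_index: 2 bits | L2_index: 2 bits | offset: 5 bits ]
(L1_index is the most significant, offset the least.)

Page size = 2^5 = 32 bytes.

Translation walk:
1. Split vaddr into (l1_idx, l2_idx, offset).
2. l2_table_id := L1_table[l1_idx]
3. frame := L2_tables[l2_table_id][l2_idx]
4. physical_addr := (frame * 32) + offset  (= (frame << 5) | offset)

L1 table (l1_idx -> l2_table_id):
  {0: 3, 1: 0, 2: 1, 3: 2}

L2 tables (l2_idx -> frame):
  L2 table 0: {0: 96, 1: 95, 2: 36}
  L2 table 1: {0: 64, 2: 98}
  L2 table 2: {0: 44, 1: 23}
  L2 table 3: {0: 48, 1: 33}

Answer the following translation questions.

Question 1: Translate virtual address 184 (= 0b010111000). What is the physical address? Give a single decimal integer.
Answer: 3064

Derivation:
vaddr = 184 = 0b010111000
Split: l1_idx=1, l2_idx=1, offset=24
L1[1] = 0
L2[0][1] = 95
paddr = 95 * 32 + 24 = 3064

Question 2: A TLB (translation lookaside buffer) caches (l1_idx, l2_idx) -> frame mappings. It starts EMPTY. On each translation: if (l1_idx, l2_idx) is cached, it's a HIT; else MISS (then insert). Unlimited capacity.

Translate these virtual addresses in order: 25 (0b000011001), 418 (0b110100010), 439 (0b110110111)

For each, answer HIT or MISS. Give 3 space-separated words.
vaddr=25: (0,0) not in TLB -> MISS, insert
vaddr=418: (3,1) not in TLB -> MISS, insert
vaddr=439: (3,1) in TLB -> HIT

Answer: MISS MISS HIT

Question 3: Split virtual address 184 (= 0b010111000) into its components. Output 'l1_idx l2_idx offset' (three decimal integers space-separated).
vaddr = 184 = 0b010111000
  top 2 bits -> l1_idx = 1
  next 2 bits -> l2_idx = 1
  bottom 5 bits -> offset = 24

Answer: 1 1 24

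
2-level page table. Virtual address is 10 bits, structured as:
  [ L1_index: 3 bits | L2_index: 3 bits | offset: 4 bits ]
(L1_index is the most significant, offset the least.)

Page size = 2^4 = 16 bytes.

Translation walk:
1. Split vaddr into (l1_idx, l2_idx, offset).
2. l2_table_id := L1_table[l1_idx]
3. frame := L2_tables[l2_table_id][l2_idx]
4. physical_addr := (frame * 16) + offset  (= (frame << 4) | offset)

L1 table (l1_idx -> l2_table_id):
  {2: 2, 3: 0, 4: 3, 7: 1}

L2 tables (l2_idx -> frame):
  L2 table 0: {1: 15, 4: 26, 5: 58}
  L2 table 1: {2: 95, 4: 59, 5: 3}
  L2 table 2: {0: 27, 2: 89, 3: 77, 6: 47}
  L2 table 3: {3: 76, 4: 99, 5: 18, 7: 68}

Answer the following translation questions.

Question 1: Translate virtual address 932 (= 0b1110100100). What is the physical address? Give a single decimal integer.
vaddr = 932 = 0b1110100100
Split: l1_idx=7, l2_idx=2, offset=4
L1[7] = 1
L2[1][2] = 95
paddr = 95 * 16 + 4 = 1524

Answer: 1524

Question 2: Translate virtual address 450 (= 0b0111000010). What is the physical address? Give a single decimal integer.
Answer: 418

Derivation:
vaddr = 450 = 0b0111000010
Split: l1_idx=3, l2_idx=4, offset=2
L1[3] = 0
L2[0][4] = 26
paddr = 26 * 16 + 2 = 418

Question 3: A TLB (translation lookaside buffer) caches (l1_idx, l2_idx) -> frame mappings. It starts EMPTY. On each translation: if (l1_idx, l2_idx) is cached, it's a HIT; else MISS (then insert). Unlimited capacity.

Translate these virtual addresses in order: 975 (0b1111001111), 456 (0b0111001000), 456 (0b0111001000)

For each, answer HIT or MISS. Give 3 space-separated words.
Answer: MISS MISS HIT

Derivation:
vaddr=975: (7,4) not in TLB -> MISS, insert
vaddr=456: (3,4) not in TLB -> MISS, insert
vaddr=456: (3,4) in TLB -> HIT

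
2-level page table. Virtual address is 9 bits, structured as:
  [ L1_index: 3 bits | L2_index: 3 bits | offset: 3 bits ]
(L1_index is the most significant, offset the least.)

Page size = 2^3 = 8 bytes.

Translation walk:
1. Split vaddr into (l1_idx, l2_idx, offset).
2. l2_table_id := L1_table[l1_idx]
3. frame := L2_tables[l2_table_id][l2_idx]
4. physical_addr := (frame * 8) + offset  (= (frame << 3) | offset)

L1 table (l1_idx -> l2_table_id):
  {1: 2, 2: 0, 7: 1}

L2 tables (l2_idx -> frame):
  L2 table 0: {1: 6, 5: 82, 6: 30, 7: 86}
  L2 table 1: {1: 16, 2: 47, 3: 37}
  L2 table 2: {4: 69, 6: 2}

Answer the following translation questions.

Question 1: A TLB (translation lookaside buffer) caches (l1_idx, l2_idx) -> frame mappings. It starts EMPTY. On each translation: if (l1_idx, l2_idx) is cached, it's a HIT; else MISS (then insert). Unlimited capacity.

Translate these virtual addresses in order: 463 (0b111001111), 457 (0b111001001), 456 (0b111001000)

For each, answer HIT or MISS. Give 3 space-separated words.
Answer: MISS HIT HIT

Derivation:
vaddr=463: (7,1) not in TLB -> MISS, insert
vaddr=457: (7,1) in TLB -> HIT
vaddr=456: (7,1) in TLB -> HIT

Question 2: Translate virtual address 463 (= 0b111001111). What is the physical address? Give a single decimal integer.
vaddr = 463 = 0b111001111
Split: l1_idx=7, l2_idx=1, offset=7
L1[7] = 1
L2[1][1] = 16
paddr = 16 * 8 + 7 = 135

Answer: 135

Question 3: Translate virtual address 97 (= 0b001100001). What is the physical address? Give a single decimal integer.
vaddr = 97 = 0b001100001
Split: l1_idx=1, l2_idx=4, offset=1
L1[1] = 2
L2[2][4] = 69
paddr = 69 * 8 + 1 = 553

Answer: 553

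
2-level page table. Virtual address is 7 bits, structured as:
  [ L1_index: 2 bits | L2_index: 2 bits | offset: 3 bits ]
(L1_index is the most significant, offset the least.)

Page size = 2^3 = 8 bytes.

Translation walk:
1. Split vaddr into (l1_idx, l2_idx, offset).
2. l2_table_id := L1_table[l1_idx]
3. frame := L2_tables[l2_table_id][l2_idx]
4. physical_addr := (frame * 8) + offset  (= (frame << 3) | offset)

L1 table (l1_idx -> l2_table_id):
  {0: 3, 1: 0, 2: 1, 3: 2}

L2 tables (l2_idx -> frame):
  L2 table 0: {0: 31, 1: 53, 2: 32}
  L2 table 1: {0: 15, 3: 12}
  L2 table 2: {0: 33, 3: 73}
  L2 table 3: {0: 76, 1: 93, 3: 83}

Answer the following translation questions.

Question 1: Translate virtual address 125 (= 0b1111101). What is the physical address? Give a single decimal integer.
Answer: 589

Derivation:
vaddr = 125 = 0b1111101
Split: l1_idx=3, l2_idx=3, offset=5
L1[3] = 2
L2[2][3] = 73
paddr = 73 * 8 + 5 = 589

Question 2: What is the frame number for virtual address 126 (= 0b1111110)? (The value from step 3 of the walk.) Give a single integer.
Answer: 73

Derivation:
vaddr = 126: l1_idx=3, l2_idx=3
L1[3] = 2; L2[2][3] = 73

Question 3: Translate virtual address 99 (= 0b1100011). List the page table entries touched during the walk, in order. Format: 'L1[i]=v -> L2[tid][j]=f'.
Answer: L1[3]=2 -> L2[2][0]=33

Derivation:
vaddr = 99 = 0b1100011
Split: l1_idx=3, l2_idx=0, offset=3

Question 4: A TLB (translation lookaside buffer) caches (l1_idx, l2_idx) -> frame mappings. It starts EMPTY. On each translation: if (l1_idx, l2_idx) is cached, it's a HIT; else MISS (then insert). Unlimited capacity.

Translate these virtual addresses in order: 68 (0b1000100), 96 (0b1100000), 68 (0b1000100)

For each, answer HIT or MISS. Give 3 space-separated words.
vaddr=68: (2,0) not in TLB -> MISS, insert
vaddr=96: (3,0) not in TLB -> MISS, insert
vaddr=68: (2,0) in TLB -> HIT

Answer: MISS MISS HIT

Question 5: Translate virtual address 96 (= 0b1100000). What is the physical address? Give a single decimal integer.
vaddr = 96 = 0b1100000
Split: l1_idx=3, l2_idx=0, offset=0
L1[3] = 2
L2[2][0] = 33
paddr = 33 * 8 + 0 = 264

Answer: 264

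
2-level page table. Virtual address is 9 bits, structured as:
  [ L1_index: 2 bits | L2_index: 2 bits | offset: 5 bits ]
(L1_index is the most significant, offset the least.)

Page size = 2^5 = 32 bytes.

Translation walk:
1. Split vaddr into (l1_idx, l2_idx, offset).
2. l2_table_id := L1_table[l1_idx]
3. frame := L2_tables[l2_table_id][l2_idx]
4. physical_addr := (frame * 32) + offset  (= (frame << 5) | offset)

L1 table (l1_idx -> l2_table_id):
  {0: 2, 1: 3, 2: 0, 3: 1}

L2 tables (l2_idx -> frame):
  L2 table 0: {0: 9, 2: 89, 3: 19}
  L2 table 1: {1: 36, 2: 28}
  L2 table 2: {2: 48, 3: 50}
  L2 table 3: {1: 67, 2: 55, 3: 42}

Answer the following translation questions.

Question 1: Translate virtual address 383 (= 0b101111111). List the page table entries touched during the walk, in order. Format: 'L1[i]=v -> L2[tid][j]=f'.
Answer: L1[2]=0 -> L2[0][3]=19

Derivation:
vaddr = 383 = 0b101111111
Split: l1_idx=2, l2_idx=3, offset=31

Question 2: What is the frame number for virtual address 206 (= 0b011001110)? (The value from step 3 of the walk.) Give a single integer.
vaddr = 206: l1_idx=1, l2_idx=2
L1[1] = 3; L2[3][2] = 55

Answer: 55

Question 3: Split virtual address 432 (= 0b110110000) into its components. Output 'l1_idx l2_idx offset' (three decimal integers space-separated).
vaddr = 432 = 0b110110000
  top 2 bits -> l1_idx = 3
  next 2 bits -> l2_idx = 1
  bottom 5 bits -> offset = 16

Answer: 3 1 16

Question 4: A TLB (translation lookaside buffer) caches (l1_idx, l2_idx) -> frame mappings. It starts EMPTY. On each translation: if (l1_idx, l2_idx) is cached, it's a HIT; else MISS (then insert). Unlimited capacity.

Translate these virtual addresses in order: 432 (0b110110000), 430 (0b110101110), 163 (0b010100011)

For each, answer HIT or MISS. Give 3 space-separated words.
Answer: MISS HIT MISS

Derivation:
vaddr=432: (3,1) not in TLB -> MISS, insert
vaddr=430: (3,1) in TLB -> HIT
vaddr=163: (1,1) not in TLB -> MISS, insert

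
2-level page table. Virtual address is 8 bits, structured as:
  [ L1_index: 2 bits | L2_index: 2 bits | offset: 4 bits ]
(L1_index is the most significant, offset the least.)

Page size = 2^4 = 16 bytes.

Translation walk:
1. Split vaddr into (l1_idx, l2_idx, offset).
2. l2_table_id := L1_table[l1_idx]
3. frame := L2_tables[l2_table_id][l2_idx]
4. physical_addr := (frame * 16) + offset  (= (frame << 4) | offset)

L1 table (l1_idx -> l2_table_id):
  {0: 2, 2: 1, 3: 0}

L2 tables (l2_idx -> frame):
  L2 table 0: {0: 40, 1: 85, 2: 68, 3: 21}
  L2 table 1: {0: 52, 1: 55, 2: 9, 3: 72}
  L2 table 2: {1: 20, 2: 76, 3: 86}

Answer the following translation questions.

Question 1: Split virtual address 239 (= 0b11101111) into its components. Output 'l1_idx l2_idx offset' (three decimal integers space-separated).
Answer: 3 2 15

Derivation:
vaddr = 239 = 0b11101111
  top 2 bits -> l1_idx = 3
  next 2 bits -> l2_idx = 2
  bottom 4 bits -> offset = 15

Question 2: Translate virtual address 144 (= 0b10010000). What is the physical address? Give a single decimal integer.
Answer: 880

Derivation:
vaddr = 144 = 0b10010000
Split: l1_idx=2, l2_idx=1, offset=0
L1[2] = 1
L2[1][1] = 55
paddr = 55 * 16 + 0 = 880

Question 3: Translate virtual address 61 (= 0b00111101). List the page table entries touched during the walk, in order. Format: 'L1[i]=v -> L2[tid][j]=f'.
Answer: L1[0]=2 -> L2[2][3]=86

Derivation:
vaddr = 61 = 0b00111101
Split: l1_idx=0, l2_idx=3, offset=13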